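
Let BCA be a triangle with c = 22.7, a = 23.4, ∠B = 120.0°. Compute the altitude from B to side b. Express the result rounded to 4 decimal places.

By the law of cosines, b² = c² + a² − 2·c·a·cos B = 1594, so b ≈ 39.925.
Area = ½·c·a·sin B ≈ 230.01.
The altitude from B has length 2·area/b ≈ 11.522.

h_B ≈ 11.5219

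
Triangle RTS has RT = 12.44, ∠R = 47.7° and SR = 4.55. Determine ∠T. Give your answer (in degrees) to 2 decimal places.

19.74

By the law of cosines, TS² = SR² + RT² − 2·SR·RT·cos R = 99.268, so TS ≈ 9.9634.
Law of cosines again: cos T = (RT² + TS² − SR²)/(2·RT·TS) ≈ 0.94123, so ∠T ≈ 19.74°.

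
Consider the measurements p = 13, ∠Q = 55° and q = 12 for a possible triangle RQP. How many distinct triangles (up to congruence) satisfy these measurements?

p·sin Q = 13·sin(55°) ≈ 10.65.
Since p sin Q < q < p (10.65 < 12 < 13), two triangles exist.

2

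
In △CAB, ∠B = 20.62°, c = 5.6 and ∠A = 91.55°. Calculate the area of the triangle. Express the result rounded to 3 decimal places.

5.961

The third angle is ∠C = 180° − ∠A − ∠B = 67.83°.
Law of sines: a = c·sin A/sin C ≈ 6.0449.
Law of sines: b = c·sin B/sin C ≈ 2.1296.
Area = ½·c·a·sin B ≈ 5.9607.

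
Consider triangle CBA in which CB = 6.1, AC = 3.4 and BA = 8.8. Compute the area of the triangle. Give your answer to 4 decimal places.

Semiperimeter s = (8.8 + 3.4 + 6.1)/2 = 9.15.
Heron's formula: area = √(9.15·0.35·5.75·3.05) ≈ 7.4943.

area ≈ 7.4943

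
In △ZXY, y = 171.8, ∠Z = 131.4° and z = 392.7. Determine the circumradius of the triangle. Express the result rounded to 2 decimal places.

261.76

Law of sines: sin Y = y·sin Z/z ≈ 0.32816.
Since z ≥ y, only the acute value applies: ∠Y ≈ 19.16°.
Then ∠X = 180° − ∠Z − ∠Y ≈ 29.44°.
Law of sines gives x = z·sin X/sin Z ≈ 257.34.
Circumradius = z/(2 sin Z) ≈ 261.76.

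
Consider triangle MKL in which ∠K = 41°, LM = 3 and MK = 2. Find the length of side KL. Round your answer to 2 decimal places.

Law of sines: sin L = MK·sin K/LM ≈ 0.43737.
Since LM ≥ MK, only the acute value applies: ∠L ≈ 25.94°.
Then ∠M = 180° − ∠K − ∠L ≈ 113.06°.
Law of sines gives KL = LM·sin M/sin K ≈ 4.2073.

4.21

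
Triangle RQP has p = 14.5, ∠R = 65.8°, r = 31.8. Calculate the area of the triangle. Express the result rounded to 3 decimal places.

area ≈ 230.545

Law of sines: sin P = p·sin R/r ≈ 0.41590.
Since r ≥ p, only the acute value applies: ∠P ≈ 24.58°.
Then ∠Q = 180° − ∠R − ∠P ≈ 89.62°.
Law of sines gives q = r·sin Q/sin R ≈ 34.863.
Area = ½·r·p·sin Q ≈ 230.55.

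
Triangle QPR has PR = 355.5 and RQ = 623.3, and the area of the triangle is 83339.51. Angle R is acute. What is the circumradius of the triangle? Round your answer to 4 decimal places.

From area = ½·PR·RQ·sin R, we get sin R = 2·area/(PR·RQ) ≈ 0.75222.
Taking the acute solution, ∠R ≈ 48.78°.
Law of cosines then gives QP ≈ 472.1.
Circumradius = QP/(2 sin R) ≈ 313.8.

313.8025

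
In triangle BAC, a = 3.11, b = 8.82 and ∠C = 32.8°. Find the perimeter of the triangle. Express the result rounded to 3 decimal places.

perimeter ≈ 18.360

By the law of cosines, c² = b² + a² − 2·b·a·cos C = 41.351, so c ≈ 6.4304.
Semiperimeter s = (8.82+3.11+6.4304)/2 = 9.1802.
Perimeter = 8.82 + 3.11 + 6.4304 = 18.36.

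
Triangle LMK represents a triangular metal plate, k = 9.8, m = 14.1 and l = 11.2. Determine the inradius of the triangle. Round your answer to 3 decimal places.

Semiperimeter s = (11.2 + 14.1 + 9.8)/2 = 17.55.
Heron's formula: area = √(17.55·6.35·3.45·7.75) ≈ 54.587.
Inradius = area/s = 54.587/17.55 ≈ 3.1103.

r ≈ 3.110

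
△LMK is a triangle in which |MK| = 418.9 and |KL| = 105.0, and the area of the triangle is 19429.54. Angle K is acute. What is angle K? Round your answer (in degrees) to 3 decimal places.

62.064

From area = ½·|MK|·|KL|·sin K, we get sin K = 2·area/(|MK|·|KL|) ≈ 0.88347.
Taking the acute solution, ∠K ≈ 62.06°.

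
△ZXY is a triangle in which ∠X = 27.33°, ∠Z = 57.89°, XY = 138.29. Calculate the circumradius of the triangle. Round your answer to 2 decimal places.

81.63

The third angle is ∠Y = 180° − ∠Z − ∠X = 94.78°.
Law of sines: YZ = XY·sin X/sin Z ≈ 74.957.
Law of sines: ZX = XY·sin Y/sin Z ≈ 162.7.
Circumradius = XY/(2 sin Z) ≈ 81.632.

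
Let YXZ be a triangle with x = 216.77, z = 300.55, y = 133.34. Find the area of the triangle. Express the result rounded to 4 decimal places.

area ≈ 12962.4451

Semiperimeter s = (133.34 + 216.77 + 300.55)/2 = 325.33.
Heron's formula: area = √(325.33·191.99·108.56·24.78) ≈ 12962.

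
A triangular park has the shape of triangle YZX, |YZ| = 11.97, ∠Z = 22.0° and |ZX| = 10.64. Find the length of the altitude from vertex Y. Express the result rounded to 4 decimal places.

4.4840

By the law of cosines, |XY|² = |YZ|² + |ZX|² − 2·|YZ|·|ZX|·cos Z = 20.317, so |XY| ≈ 4.5074.
Area = ½·|YZ|·|ZX|·sin Z ≈ 23.855.
The altitude from Y has length 2·area/|ZX| ≈ 4.484.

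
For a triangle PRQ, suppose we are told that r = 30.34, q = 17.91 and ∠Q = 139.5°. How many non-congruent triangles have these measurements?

0

r·sin Q = 30.34·sin(139.5°) ≈ 19.7.
Since ∠Q is not acute, a triangle exists only if q > r; here q ≤ r, so there is no triangle.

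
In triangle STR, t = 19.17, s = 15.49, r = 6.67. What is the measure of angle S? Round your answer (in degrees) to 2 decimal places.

By the law of cosines, cos S = (t² + r² − s²) / (2·t·r) ≈ 0.67274, so ∠S ≈ 47.72°.

∠S ≈ 47.72°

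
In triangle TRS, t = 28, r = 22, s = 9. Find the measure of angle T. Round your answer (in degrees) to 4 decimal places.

123.5752

By the law of cosines, cos T = (r² + s² − t²) / (2·r·s) ≈ -0.55303, so ∠T ≈ 123.58°.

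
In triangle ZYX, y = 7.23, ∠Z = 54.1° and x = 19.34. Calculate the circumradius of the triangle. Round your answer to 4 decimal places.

By the law of cosines, z² = y² + x² − 2·y·x·cos Z = 262.33, so z ≈ 16.196.
Area = ½·y·x·sin Z ≈ 56.633.
Circumradius = z/(2 sin Z) ≈ 9.9973.

9.9973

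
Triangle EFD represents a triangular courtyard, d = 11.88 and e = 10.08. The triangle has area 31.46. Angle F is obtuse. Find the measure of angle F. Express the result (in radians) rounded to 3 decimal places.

2.588

From area = ½·d·e·sin F, we get sin F = 2·area/(d·e) ≈ 0.52543.
Taking the obtuse solution, ∠F ≈ 2.588 rad.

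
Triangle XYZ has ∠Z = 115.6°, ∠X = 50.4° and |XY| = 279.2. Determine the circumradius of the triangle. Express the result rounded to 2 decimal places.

The third angle is ∠Y = 180° − ∠Z − ∠X = 14.00°.
Law of sines: |YZ| = |XY|·sin X/sin Z ≈ 238.54.
Law of sines: |ZX| = |XY|·sin Y/sin Z ≈ 74.897.
Circumradius = |XY|/(2 sin Z) ≈ 154.8.

R ≈ 154.80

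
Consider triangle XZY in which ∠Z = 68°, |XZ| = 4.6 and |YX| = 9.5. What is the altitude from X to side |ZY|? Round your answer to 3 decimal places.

4.265

Law of sines: sin Y = |XZ|·sin Z/|YX| ≈ 0.44895.
Since |YX| ≥ |XZ|, only the acute value applies: ∠Y ≈ 26.68°.
Then ∠X = 180° − ∠Z − ∠Y ≈ 85.32°.
Law of sines gives |ZY| = |YX|·sin X/sin Z ≈ 10.212.
Area = ½·|YX|·|XZ|·sin X ≈ 21.777.
The altitude from X has length 2·area/|ZY| ≈ 4.265.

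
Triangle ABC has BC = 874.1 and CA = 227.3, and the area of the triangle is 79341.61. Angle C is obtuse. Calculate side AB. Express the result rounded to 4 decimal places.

From area = ½·BC·CA·sin C, we get sin C = 2·area/(BC·CA) ≈ 0.79868.
Taking the obtuse solution, ∠C ≈ 2.217 rad.
Law of cosines then gives AB ≈ 1027.1.

1027.0519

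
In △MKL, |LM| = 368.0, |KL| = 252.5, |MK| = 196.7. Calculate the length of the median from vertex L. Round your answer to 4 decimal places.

Median from L: ½√(2·|KL|² + 2·|LM|² − |MK|²) ≈ 299.86.

299.8623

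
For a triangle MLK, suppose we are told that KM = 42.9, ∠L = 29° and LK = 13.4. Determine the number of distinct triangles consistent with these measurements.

1

LK·sin L = 13.4·sin(29°) ≈ 6.496.
Since KM ≥ LK, exactly one triangle exists.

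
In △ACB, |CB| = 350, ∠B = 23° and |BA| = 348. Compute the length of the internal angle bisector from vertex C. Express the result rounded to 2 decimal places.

By the law of cosines, |AC|² = |CB|² + |BA|² − 2·|CB|·|BA|·cos B = 19369, so |AC| ≈ 139.17.
Law of cosines again: cos C = (|AC|² + |CB|² − |BA|²)/(2·|AC|·|CB|) ≈ 0.21315, so ∠C ≈ 77.69°.
The bisector from C has length 2·|AC|·|CB|·cos(∠C/2)/(|AC|+|CB|) ≈ 155.11.

t_C ≈ 155.11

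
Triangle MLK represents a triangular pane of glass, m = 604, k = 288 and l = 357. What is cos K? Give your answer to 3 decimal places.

cos K ≈ 0.949

By the law of cosines, cos K = (m² + l² − k²) / (2·m·l) ≈ 0.94914, so ∠K ≈ 18.35°.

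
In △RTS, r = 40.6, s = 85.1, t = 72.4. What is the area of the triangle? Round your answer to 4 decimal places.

Semiperimeter p = (40.6 + 72.4 + 85.1)/2 = 99.05.
Heron's formula: area = √(99.05·58.45·26.65·13.95) ≈ 1467.1.

1467.0848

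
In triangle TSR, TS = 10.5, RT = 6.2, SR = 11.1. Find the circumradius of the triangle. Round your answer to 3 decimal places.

By the law of cosines, cos T = (RT² + TS² − SR²) / (2·RT·TS) ≈ 0.19570, so ∠T ≈ 78.71°.
Circumradius = SR/(2 sin T) ≈ 5.6594.

5.659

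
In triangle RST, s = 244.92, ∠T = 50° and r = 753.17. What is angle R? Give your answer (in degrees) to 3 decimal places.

∠R ≈ 112.519°

By the law of cosines, t² = r² + s² − 2·r·s·cos T = 3.9011e+05, so t ≈ 624.58.
Law of cosines again: cos R = (s² + t² − r²)/(2·s·t) ≈ -0.38299, so ∠R ≈ 112.52°.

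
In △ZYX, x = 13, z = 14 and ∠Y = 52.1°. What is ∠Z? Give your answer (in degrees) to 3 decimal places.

By the law of cosines, y² = x² + z² − 2·x·z·cos Y = 141.4, so y ≈ 11.891.
Law of cosines again: cos Z = (y² + x² − z²)/(2·y·x) ≈ 0.37002, so ∠Z ≈ 68.28°.

68.283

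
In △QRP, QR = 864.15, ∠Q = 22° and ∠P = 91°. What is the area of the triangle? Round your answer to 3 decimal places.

The third angle is ∠R = 180° − ∠P − ∠Q = 67.00°.
Law of sines: RP = QR·sin Q/sin P ≈ 323.77.
Law of sines: PQ = QR·sin R/sin P ≈ 795.58.
Area = ½·QR·RP·sin R ≈ 1.2877e+05.

128770.364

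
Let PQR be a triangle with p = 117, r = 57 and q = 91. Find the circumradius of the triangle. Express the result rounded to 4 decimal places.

By the law of cosines, cos P = (q² + r² − p²) / (2·q·r) ≈ -0.20812, so ∠P ≈ 102.01°.
Circumradius = p/(2 sin P) ≈ 59.81.

59.8096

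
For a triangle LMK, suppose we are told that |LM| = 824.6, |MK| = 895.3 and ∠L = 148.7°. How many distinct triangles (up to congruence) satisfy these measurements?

|LM|·sin L = 824.6·sin(148.7°) ≈ 428.4.
Since ∠L is not acute, a triangle exists only if |MK| > |LM|; here |MK| > |LM|, so there is exactly one triangle.

1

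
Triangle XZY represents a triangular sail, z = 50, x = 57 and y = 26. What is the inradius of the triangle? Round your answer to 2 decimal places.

9.77

Semiperimeter s = (57 + 50 + 26)/2 = 66.5.
Heron's formula: area = √(66.5·9.5·16.5·40.5) ≈ 649.74.
Inradius = area/s = 649.74/66.5 ≈ 9.7706.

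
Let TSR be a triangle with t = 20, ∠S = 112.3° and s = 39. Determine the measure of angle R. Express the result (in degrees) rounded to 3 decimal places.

Law of sines: sin T = t·sin S/s ≈ 0.47447.
Since s ≥ t, only the acute value applies: ∠T ≈ 28.32°.
Then ∠R = 180° − ∠S − ∠T ≈ 39.38°.

39.375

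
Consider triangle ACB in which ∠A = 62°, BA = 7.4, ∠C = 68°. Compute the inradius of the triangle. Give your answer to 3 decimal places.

The third angle is ∠B = 180° − ∠A − ∠C = 50.00°.
Law of sines: CB = BA·sin A/sin C ≈ 7.0469.
Law of sines: AC = BA·sin B/sin C ≈ 6.1139.
Area = ½·BA·CB·sin B ≈ 19.974.
Semiperimeter s = (7.0469+7.4+6.1139)/2 = 10.28.
Inradius = area/s = 19.974/10.28 ≈ 1.9429.

1.943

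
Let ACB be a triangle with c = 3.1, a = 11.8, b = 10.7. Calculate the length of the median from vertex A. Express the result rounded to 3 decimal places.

5.219

Median from A: ½√(2·c² + 2·b² − a²) ≈ 5.2192.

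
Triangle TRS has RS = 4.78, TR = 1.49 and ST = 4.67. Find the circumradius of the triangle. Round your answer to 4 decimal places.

2.3986

By the law of cosines, cos T = (ST² + TR² − RS²) / (2·ST·TR) ≈ 0.08483, so ∠T ≈ 1.486 rad.
Circumradius = RS/(2 sin T) ≈ 2.3986.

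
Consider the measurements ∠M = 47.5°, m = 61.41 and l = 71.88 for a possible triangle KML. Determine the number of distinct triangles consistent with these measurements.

l·sin M = 71.88·sin(47.5°) ≈ 53.
Since l sin M < m < l (53 < 61.41 < 71.88), two triangles exist.

2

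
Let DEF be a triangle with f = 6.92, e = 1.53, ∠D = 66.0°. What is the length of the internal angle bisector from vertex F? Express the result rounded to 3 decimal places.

1.565

By the law of cosines, d² = e² + f² − 2·e·f·cos D = 41.615, so d ≈ 6.4509.
Law of cosines again: cos F = (d² + e² − f²)/(2·d·e) ≈ -0.19914, so ∠F ≈ 101.49°.
The bisector from F has length 2·d·e·cos(∠F/2)/(d+e) ≈ 1.5651.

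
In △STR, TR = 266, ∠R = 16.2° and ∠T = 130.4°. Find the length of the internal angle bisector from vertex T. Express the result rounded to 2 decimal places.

75.06

The third angle is ∠S = 180° − ∠T − ∠R = 33.40°.
Law of sines: RS = TR·sin T/sin S ≈ 367.99.
Law of sines: ST = TR·sin R/sin S ≈ 134.81.
The bisector from T has length 2·ST·TR·cos(∠T/2)/(ST+TR) ≈ 75.056.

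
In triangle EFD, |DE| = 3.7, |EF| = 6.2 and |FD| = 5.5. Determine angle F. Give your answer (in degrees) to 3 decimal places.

By the law of cosines, cos F = (|EF|² + |FD|² − |DE|²) / (2·|EF|·|FD|) ≈ 0.80645, so ∠F ≈ 36.25°.

36.249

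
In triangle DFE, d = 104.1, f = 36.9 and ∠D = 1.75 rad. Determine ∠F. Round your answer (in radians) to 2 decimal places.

Law of sines: sin F = f·sin D/d ≈ 0.34879.
Since d ≥ f, only the acute value applies: ∠F ≈ 0.356 rad.
Then ∠E = π − ∠D − ∠F ≈ 1.035 rad.

∠F ≈ 0.36 rad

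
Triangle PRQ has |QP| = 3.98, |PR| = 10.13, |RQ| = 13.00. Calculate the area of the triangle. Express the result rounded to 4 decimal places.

area ≈ 15.7071

Semiperimeter s = (13 + 3.98 + 10.13)/2 = 13.555.
Heron's formula: area = √(13.555·0.555·9.575·3.425) ≈ 15.707.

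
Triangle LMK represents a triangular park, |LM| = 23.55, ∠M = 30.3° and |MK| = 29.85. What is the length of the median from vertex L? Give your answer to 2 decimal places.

By the law of cosines, |KL|² = |LM|² + |MK|² − 2·|LM|·|MK|·cos M = 231.75, so |KL| ≈ 15.223.
Median from L: ½√(2·|KL|² + 2·|LM|² − |MK|²) ≈ 13.054.

m_L ≈ 13.05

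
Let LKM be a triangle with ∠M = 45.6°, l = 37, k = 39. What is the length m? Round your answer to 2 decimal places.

By the law of cosines, m² = l² + k² − 2·l·k·cos M = 870.77, so m ≈ 29.509.

29.51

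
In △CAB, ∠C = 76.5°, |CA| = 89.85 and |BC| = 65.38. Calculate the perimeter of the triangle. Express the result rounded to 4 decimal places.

perimeter ≈ 253.2344

By the law of cosines, |AB|² = |BC|² + |CA|² − 2·|BC|·|CA|·cos C = 9604.9, so |AB| ≈ 98.004.
Semiperimeter s = (98.004+65.38+89.85)/2 = 126.62.
Perimeter = 98.004 + 65.38 + 89.85 = 253.23.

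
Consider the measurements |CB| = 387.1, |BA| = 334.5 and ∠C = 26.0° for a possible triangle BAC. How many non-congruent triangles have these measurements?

|CB|·sin C = 387.1·sin(26.0°) ≈ 169.7.
Since |CB| sin C < |BA| < |CB| (169.7 < 334.5 < 387.1), two triangles exist.

2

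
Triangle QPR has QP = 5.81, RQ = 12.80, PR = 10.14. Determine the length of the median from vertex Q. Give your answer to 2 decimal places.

Median from Q: ½√(2·RQ² + 2·QP² − PR²) ≈ 8.5495.

8.55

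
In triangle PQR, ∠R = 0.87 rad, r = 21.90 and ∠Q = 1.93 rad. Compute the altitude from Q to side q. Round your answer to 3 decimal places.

h_Q ≈ 7.336

The third angle is ∠P = π − ∠Q − ∠R = 0.342 rad.
Law of sines: p = r·sin P/sin R ≈ 9.5983.
Law of sines: q = r·sin Q/sin R ≈ 26.824.
Area = ½·r·p·sin Q ≈ 98.393.
The altitude from Q has length 2·area/q ≈ 7.3362.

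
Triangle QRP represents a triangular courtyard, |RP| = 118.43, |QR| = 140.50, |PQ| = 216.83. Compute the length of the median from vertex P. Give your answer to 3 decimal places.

Median from P: ½√(2·|RP|² + 2·|PQ|² − |QR|²) ≈ 159.95.

m_P ≈ 159.954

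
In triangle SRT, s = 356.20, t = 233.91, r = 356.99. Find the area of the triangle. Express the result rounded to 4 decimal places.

39398.4279

Semiperimeter p = (356.2 + 356.99 + 233.91)/2 = 473.55.
Heron's formula: area = √(473.55·117.35·116.56·239.64) ≈ 39398.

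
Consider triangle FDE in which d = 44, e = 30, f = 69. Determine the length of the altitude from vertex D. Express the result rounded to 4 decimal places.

h_D ≈ 20.5301

Semiperimeter s = (69 + 44 + 30)/2 = 71.5.
Heron's formula: area = √(71.5·2.5·27.5·41.5) ≈ 451.66.
The altitude from D has length 2·area/d ≈ 20.53.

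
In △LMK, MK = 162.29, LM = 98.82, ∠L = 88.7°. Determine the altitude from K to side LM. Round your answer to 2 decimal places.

Law of sines: sin K = LM·sin L/MK ≈ 0.60875.
Since MK ≥ LM, only the acute value applies: ∠K ≈ 37.50°.
Then ∠M = 180° − ∠L − ∠K ≈ 53.80°.
Law of sines gives KL = MK·sin M/sin L ≈ 131.
Area = ½·MK·LM·sin M ≈ 6470.9.
The altitude from K has length 2·area/LM ≈ 130.96.

h_K ≈ 130.96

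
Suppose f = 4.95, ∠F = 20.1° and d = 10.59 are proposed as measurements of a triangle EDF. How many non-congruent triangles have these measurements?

d·sin F = 10.59·sin(20.1°) ≈ 3.639.
Since d sin F < f < d (3.639 < 4.95 < 10.59), two triangles exist.

2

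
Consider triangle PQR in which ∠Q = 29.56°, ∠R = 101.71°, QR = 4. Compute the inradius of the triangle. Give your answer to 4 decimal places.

r ≈ 0.8688

The third angle is ∠P = 180° − ∠Q − ∠R = 48.73°.
Law of sines: RP = QR·sin Q/sin P ≈ 2.6255.
Law of sines: PQ = QR·sin R/sin P ≈ 5.2111.
Area = ½·QR·RP·sin R ≈ 5.1417.
Semiperimeter s = (4+2.6255+5.2111)/2 = 5.9183.
Inradius = area/s = 5.1417/5.9183 ≈ 0.86877.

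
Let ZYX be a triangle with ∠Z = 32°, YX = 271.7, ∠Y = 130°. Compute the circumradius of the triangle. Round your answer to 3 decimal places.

R ≈ 256.360

The third angle is ∠X = 180° − ∠Z − ∠Y = 18.00°.
Law of sines: XZ = YX·sin Y/sin Z ≈ 392.77.
Law of sines: ZY = YX·sin X/sin Z ≈ 158.44.
Circumradius = YX/(2 sin Z) ≈ 256.36.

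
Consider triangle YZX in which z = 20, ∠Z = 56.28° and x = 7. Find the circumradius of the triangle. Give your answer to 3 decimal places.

Law of sines: sin X = x·sin Z/z ≈ 0.29112.
Since z ≥ x, only the acute value applies: ∠X ≈ 16.92°.
Then ∠Y = 180° − ∠Z − ∠X ≈ 106.80°.
Law of sines gives y = z·sin Y/sin Z ≈ 23.02.
Circumradius = z/(2 sin Z) ≈ 12.023.

R ≈ 12.023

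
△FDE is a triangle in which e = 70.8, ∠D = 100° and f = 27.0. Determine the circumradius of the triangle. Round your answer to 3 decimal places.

40.635

By the law of cosines, d² = e² + f² − 2·e·f·cos D = 6405.5, so d ≈ 80.035.
Area = ½·e·f·sin D ≈ 941.28.
Circumradius = d/(2 sin D) ≈ 40.635.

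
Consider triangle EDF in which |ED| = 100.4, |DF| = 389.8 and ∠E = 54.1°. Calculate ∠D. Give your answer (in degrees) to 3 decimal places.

∠D ≈ 113.857°

Law of sines: sin F = |ED|·sin E/|DF| ≈ 0.20864.
Since |DF| ≥ |ED|, only the acute value applies: ∠F ≈ 12.04°.
Then ∠D = 180° − ∠E − ∠F ≈ 113.86°.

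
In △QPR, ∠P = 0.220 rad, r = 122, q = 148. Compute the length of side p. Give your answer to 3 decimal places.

39.324

By the law of cosines, p² = r² + q² − 2·r·q·cos P = 1546.4, so p ≈ 39.324.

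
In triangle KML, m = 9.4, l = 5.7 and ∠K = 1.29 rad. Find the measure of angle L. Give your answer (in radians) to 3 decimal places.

∠L ≈ 0.611 rad

By the law of cosines, k² = m² + l² − 2·m·l·cos K = 91.154, so k ≈ 9.5474.
Law of cosines again: cos L = (k² + m² − l²)/(2·k·m) ≈ 0.81911, so ∠L ≈ 0.611 rad.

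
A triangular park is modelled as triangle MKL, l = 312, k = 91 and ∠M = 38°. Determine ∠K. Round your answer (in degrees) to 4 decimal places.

13.1244

By the law of cosines, m² = k² + l² − 2·k·l·cos M = 60879, so m ≈ 246.74.
Law of cosines again: cos K = (l² + m² − k²)/(2·l·m) ≈ 0.97388, so ∠K ≈ 13.12°.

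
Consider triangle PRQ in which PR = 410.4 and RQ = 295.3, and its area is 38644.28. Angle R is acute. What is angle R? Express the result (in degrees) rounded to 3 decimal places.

39.624

From area = ½·PR·RQ·sin R, we get sin R = 2·area/(PR·RQ) ≈ 0.63774.
Taking the acute solution, ∠R ≈ 39.62°.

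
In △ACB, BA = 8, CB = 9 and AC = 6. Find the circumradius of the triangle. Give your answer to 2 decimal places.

By the law of cosines, cos A = (BA² + AC² − CB²) / (2·BA·AC) ≈ 0.19792, so ∠A ≈ 78.58°.
Circumradius = CB/(2 sin A) ≈ 4.5908.

R ≈ 4.59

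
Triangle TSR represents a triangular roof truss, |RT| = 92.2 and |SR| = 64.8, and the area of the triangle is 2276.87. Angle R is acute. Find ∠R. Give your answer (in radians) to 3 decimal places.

From area = ½·|SR|·|RT|·sin R, we get sin R = 2·area/(|SR|·|RT|) ≈ 0.76219.
Taking the acute solution, ∠R ≈ 0.867 rad.

∠R ≈ 0.867 rad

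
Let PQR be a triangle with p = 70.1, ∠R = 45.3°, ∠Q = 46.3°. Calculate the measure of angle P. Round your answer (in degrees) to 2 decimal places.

The third angle is ∠P = 180° − ∠Q − ∠R = 88.40°.

∠P ≈ 88.40°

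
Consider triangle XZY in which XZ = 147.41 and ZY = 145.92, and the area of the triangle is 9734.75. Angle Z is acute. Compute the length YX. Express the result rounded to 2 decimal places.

157.27

From area = ½·XZ·ZY·sin Z, we get sin Z = 2·area/(XZ·ZY) ≈ 0.90513.
Taking the acute solution, ∠Z ≈ 64.84°.
Law of cosines then gives YX ≈ 157.27.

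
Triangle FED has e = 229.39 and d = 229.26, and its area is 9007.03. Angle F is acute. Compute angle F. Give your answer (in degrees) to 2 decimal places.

∠F ≈ 20.03°

From area = ½·e·d·sin F, we get sin F = 2·area/(e·d) ≈ 0.34254.
Taking the acute solution, ∠F ≈ 20.03°.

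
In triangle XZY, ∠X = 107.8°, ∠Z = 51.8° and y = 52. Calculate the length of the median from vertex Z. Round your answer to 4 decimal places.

m_Z ≈ 89.4625

The third angle is ∠Y = 180° − ∠X − ∠Z = 20.40°.
Law of sines: x = y·sin X/sin Y ≈ 142.04.
Law of sines: z = y·sin Z/sin Y ≈ 117.23.
Median from Z: ½√(2·y² + 2·x² − z²) ≈ 89.462.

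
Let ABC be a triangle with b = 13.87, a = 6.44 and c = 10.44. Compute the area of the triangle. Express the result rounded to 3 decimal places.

Semiperimeter s = (6.44 + 13.87 + 10.44)/2 = 15.375.
Heron's formula: area = √(15.375·8.935·1.505·4.935) ≈ 31.942.

31.942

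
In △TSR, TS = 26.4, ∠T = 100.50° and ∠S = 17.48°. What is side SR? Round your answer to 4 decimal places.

The third angle is ∠R = 180° − ∠T − ∠S = 62.02°.
Law of sines: SR = TS·sin T/sin R ≈ 29.394.

29.3937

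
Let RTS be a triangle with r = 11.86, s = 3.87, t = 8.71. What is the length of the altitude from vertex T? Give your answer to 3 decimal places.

Semiperimeter p = (11.86 + 8.71 + 3.87)/2 = 12.22.
Heron's formula: area = √(12.22·0.36·3.51·8.35) ≈ 11.355.
The altitude from T has length 2·area/t ≈ 2.6073.

2.607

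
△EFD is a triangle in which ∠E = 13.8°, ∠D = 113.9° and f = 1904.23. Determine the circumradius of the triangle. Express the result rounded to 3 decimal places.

The third angle is ∠F = 180° − ∠D − ∠E = 52.30°.
Law of sines: e = f·sin E/sin F ≈ 574.08.
Law of sines: d = f·sin D/sin F ≈ 2200.3.
Circumradius = f/(2 sin F) ≈ 1203.3.

1203.345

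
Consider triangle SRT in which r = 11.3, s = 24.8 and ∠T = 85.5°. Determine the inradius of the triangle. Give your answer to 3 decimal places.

4.468

By the law of cosines, t² = s² + r² − 2·s·r·cos T = 698.76, so t ≈ 26.434.
Area = ½·s·r·sin T ≈ 139.69.
Semiperimeter p = (24.8+11.3+26.434)/2 = 31.267.
Inradius = area/p = 139.69/31.267 ≈ 4.4676.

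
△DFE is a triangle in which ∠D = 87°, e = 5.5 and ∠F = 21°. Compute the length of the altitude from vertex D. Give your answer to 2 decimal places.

The third angle is ∠E = 180° − ∠D − ∠F = 72.00°.
Law of sines: d = e·sin D/sin E ≈ 5.7751.
Law of sines: f = e·sin F/sin E ≈ 2.0725.
Area = ½·e·d·sin F ≈ 5.6914.
The altitude from D has length 2·area/d ≈ 1.971.

h_D ≈ 1.97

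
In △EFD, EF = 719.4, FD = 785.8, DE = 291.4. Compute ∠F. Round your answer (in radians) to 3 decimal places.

By the law of cosines, cos F = (EF² + FD² − DE²) / (2·EF·FD) ≈ 0.92880, so ∠F ≈ 0.380 rad.

∠F ≈ 0.380 rad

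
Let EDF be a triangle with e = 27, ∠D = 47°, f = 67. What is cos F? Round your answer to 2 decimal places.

cos F ≈ -0.36

By the law of cosines, d² = f² + e² − 2·f·e·cos D = 2750.5, so d ≈ 52.445.
Law of cosines again: cos F = (e² + d² − f²)/(2·e·d) ≈ -0.35644, so ∠F ≈ 110.88°.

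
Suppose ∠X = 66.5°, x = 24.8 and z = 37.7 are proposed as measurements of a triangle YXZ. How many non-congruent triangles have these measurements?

0

z·sin X = 37.7·sin(66.5°) ≈ 34.57.
Since x = 24.8 < 34.57 = z sin X, no triangle exists.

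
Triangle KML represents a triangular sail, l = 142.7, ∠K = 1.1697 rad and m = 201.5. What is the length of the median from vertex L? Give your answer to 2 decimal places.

By the law of cosines, k² = m² + l² − 2·m·l·cos K = 38513, so k ≈ 196.25.
Median from L: ½√(2·k² + 2·m² − l²) ≈ 185.65.

m_L ≈ 185.65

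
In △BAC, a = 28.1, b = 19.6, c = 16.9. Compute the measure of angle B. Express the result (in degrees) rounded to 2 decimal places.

∠B ≈ 43.31°

By the law of cosines, cos B = (a² + c² − b²) / (2·a·c) ≈ 0.72760, so ∠B ≈ 43.31°.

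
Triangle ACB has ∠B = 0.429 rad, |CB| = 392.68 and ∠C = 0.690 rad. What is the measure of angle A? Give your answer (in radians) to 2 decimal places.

∠A ≈ 2.02 rad

The third angle is ∠A = π − ∠C − ∠B = 2.023 rad.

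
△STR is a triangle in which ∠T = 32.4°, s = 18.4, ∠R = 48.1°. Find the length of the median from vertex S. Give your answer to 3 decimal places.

7.857

The third angle is ∠S = 180° − ∠T − ∠R = 99.50°.
Law of sines: t = s·sin T/sin S ≈ 9.9963.
Law of sines: r = s·sin R/sin S ≈ 13.886.
Median from S: ½√(2·t² + 2·r² − s²) ≈ 7.8569.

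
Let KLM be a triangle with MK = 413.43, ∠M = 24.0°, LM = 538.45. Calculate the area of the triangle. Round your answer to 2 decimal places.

Area = ½·LM·MK·sin M ≈ 45272.

area ≈ 45272.10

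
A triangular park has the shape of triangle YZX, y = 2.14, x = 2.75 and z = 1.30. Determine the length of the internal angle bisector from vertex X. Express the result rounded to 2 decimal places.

By the law of cosines, cos X = (y² + z² − x²) / (2·y·z) ≈ -0.23237, so ∠X ≈ 103.44°.
The bisector from X has length 2·y·z·cos(∠X/2)/(y+z) ≈ 1.0021.

t_X ≈ 1.00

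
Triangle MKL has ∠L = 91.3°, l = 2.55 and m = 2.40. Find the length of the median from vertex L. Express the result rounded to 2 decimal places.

Law of sines: sin M = m·sin L/l ≈ 0.94093.
Since l ≥ m, only the acute value applies: ∠M ≈ 70.21°.
Then ∠K = 180° − ∠L − ∠M ≈ 18.49°.
Law of sines gives k = l·sin K/sin L ≈ 0.80895.
Median from L: ½√(2·m² + 2·k² − l²) ≈ 1.2576.

1.26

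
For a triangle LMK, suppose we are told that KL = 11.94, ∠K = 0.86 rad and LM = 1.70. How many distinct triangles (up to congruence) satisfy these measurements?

0

KL·sin K = 11.94·sin(0.86 rad) ≈ 9.049.
Since LM = 1.70 < 9.049 = KL sin K, no triangle exists.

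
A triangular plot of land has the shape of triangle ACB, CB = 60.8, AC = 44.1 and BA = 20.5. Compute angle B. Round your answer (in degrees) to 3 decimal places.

By the law of cosines, cos B = (CB² + BA² − AC²) / (2·CB·BA) ≈ 0.87134, so ∠B ≈ 29.39°.

∠B ≈ 29.385°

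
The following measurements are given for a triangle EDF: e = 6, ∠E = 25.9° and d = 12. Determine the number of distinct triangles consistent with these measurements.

d·sin E = 12·sin(25.9°) ≈ 5.242.
Since d sin E < e < d (5.242 < 6 < 12), two triangles exist.

2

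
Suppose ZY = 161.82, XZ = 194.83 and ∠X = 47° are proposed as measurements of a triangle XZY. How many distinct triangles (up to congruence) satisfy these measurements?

2

XZ·sin X = 194.83·sin(47°) ≈ 142.5.
Since XZ sin X < ZY < XZ (142.5 < 161.82 < 194.83), two triangles exist.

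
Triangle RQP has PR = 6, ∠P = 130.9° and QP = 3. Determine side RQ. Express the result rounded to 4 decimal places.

8.2807

By the law of cosines, RQ² = QP² + PR² − 2·QP·PR·cos P = 68.571, so RQ ≈ 8.2807.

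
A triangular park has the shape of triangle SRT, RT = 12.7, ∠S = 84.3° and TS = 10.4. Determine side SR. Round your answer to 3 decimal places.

8.395

Law of sines: sin R = TS·sin S/RT ≈ 0.81485.
Since RT ≥ TS, only the acute value applies: ∠R ≈ 54.57°.
Then ∠T = 180° − ∠S − ∠R ≈ 41.13°.
Law of sines gives SR = RT·sin T/sin S ≈ 8.3948.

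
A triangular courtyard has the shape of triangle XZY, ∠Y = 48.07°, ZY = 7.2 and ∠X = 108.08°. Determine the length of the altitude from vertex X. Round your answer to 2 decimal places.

2.28

The third angle is ∠Z = 180° − ∠Y − ∠X = 23.85°.
Law of sines: YX = ZY·sin Z/sin X ≈ 3.0625.
Law of sines: XZ = ZY·sin Y/sin X ≈ 5.6347.
Area = ½·ZY·YX·sin Y ≈ 8.2021.
The altitude from X has length 2·area/ZY ≈ 2.2784.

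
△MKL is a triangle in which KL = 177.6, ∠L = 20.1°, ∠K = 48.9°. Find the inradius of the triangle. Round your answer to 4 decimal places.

The third angle is ∠M = 180° − ∠K − ∠L = 111.00°.
Law of sines: LM = KL·sin K/sin M ≈ 143.35.
Law of sines: MK = KL·sin L/sin M ≈ 65.376.
Area = ½·KL·LM·sin L ≈ 4374.7.
Semiperimeter s = (177.6+143.35+65.376)/2 = 193.17.
Inradius = area/s = 4374.7/193.17 ≈ 22.648.

r ≈ 22.6477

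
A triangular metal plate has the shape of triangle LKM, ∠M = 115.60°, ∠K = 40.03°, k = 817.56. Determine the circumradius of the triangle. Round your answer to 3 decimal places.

R ≈ 635.552

The third angle is ∠L = 180° − ∠K − ∠M = 24.37°.
Law of sines: l = k·sin L/sin K ≈ 524.49.
Law of sines: m = k·sin M/sin K ≈ 1146.3.
Circumradius = k/(2 sin K) ≈ 635.55.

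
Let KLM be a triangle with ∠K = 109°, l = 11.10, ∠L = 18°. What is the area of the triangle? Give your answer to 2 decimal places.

area ≈ 150.54

The third angle is ∠M = 180° − ∠K − ∠L = 53.00°.
Law of sines: k = l·sin K/sin L ≈ 33.963.
Law of sines: m = l·sin M/sin L ≈ 28.687.
Area = ½·l·k·sin M ≈ 150.54.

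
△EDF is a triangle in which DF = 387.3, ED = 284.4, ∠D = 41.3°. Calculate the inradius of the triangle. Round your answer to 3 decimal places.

By the law of cosines, FE² = ED² + DF² − 2·ED·DF·cos D = 65384, so FE ≈ 255.7.
Area = ½·ED·DF·sin D ≈ 36349.
Semiperimeter s = (387.3+255.7+284.4)/2 = 463.7.
Inradius = area/s = 36349/463.7 ≈ 78.389.

r ≈ 78.389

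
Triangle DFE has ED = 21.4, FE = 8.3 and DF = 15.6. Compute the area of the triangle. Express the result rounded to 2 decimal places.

Semiperimeter s = (8.3 + 21.4 + 15.6)/2 = 22.65.
Heron's formula: area = √(22.65·14.35·1.25·7.05) ≈ 53.519.

53.52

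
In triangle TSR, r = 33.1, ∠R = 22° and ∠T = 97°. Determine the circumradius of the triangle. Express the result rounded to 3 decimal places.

The third angle is ∠S = 180° − ∠R − ∠T = 61.00°.
Law of sines: t = r·sin T/sin R ≈ 87.701.
Law of sines: s = r·sin S/sin R ≈ 77.281.
Circumradius = r/(2 sin R) ≈ 44.18.

44.180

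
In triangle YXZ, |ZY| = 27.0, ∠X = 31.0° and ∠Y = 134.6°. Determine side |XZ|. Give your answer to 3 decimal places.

37.327

The third angle is ∠Z = 180° − ∠Y − ∠X = 14.40°.
Law of sines: |XZ| = |ZY|·sin Y/sin X ≈ 37.327.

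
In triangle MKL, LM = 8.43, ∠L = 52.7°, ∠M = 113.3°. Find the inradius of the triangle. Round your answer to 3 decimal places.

The third angle is ∠K = 180° − ∠L − ∠M = 14.00°.
Law of sines: KL = LM·sin M/sin K ≈ 32.004.
Law of sines: MK = LM·sin L/sin K ≈ 27.719.
Area = ½·LM·KL·sin L ≈ 107.31.
Semiperimeter s = (32.004+8.43+27.719)/2 = 34.077.
Inradius = area/s = 107.31/34.077 ≈ 3.149.

3.149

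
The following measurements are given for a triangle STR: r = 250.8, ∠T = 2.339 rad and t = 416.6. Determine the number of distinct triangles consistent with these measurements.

r·sin T = 250.8·sin(2.339 rad) ≈ 180.4.
Since ∠T is not acute, a triangle exists only if t > r; here t > r, so there is exactly one triangle.

1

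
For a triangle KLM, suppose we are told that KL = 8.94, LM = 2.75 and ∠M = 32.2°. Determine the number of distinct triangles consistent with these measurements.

LM·sin M = 2.75·sin(32.2°) ≈ 1.465.
Since KL ≥ LM, exactly one triangle exists.

1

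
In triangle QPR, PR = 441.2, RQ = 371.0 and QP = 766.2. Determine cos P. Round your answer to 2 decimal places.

By the law of cosines, cos P = (QP² + PR² − RQ²) / (2·QP·PR) ≈ 0.95265, so ∠P ≈ 17.70°.

0.95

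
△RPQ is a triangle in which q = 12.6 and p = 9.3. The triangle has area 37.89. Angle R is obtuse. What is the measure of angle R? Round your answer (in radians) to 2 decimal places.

From area = ½·p·q·sin R, we get sin R = 2·area/(p·q) ≈ 0.64670.
Taking the obtuse solution, ∠R ≈ 2.438 rad.

∠R ≈ 2.44 rad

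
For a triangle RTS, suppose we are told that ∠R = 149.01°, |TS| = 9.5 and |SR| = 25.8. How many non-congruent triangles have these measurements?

|SR|·sin R = 25.8·sin(149.01°) ≈ 13.28.
Since ∠R is not acute, a triangle exists only if |TS| > |SR|; here |TS| ≤ |SR|, so there is no triangle.

0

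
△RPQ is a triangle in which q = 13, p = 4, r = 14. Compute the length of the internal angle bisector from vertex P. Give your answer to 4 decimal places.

By the law of cosines, cos P = (q² + r² − p²) / (2·q·r) ≈ 0.95879, so ∠P ≈ 16.51°.
The bisector from P has length 2·q·r·cos(∠P/2)/(q+r) ≈ 13.342.

13.3419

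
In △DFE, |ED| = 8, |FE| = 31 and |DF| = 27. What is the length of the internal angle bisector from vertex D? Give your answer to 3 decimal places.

By the law of cosines, cos D = (|ED|² + |DF|² − |FE|²) / (2·|ED|·|DF|) ≈ -0.38889, so ∠D ≈ 1.9702 rad.
The bisector from D has length 2·|ED|·|DF|·cos(∠D/2)/(|ED|+|DF|) ≈ 6.8228.

t_D ≈ 6.823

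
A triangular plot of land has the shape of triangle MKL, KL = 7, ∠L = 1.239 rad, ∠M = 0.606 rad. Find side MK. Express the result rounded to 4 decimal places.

11.6194

The third angle is ∠K = π − ∠L − ∠M = 1.297 rad.
Law of sines: MK = KL·sin L/sin M ≈ 11.619.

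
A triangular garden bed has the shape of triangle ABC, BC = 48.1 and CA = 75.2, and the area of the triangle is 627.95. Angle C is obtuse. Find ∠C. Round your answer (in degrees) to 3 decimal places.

From area = ½·BC·CA·sin C, we get sin C = 2·area/(BC·CA) ≈ 0.34721.
Taking the obtuse solution, ∠C ≈ 159.68°.

159.683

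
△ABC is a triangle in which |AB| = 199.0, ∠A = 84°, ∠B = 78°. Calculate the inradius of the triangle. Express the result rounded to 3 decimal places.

r ≈ 84.843

The third angle is ∠C = 180° − ∠A − ∠B = 18.00°.
Law of sines: |BC| = |AB|·sin A/sin C ≈ 640.45.
Law of sines: |CA| = |AB|·sin B/sin C ≈ 629.91.
Area = ½·|AB|·|BC|·sin B ≈ 62332.
Semiperimeter s = (640.45+629.91+199)/2 = 734.68.
Inradius = area/s = 62332/734.68 ≈ 84.843.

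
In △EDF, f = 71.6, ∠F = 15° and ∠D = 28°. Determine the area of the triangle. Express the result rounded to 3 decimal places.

The third angle is ∠E = 180° − ∠D − ∠F = 137.00°.
Law of sines: e = f·sin E/sin F ≈ 188.67.
Law of sines: d = f·sin D/sin F ≈ 129.88.
Area = ½·f·e·sin D ≈ 3171.

area ≈ 3170.972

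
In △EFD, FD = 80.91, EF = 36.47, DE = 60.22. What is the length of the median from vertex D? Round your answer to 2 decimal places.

68.95

Median from D: ½√(2·FD² + 2·DE² − EF²) ≈ 68.949.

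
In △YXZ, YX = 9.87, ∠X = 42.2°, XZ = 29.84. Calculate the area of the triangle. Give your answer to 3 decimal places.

area ≈ 98.918

Area = ½·YX·XZ·sin X ≈ 98.918.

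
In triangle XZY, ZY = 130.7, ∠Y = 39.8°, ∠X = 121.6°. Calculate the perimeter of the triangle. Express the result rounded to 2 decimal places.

The third angle is ∠Z = 180° − ∠Y − ∠X = 18.60°.
Law of sines: YX = ZY·sin Z/sin X ≈ 48.945.
Law of sines: XZ = ZY·sin Y/sin X ≈ 98.227.
Semiperimeter s = (130.7+48.945+98.227)/2 = 138.94.
Perimeter = 130.7 + 48.945 + 98.227 = 277.87.

277.87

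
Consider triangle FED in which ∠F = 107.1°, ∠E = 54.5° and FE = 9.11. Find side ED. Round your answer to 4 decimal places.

27.5853

The third angle is ∠D = 180° − ∠F − ∠E = 18.40°.
Law of sines: ED = FE·sin F/sin D ≈ 27.585.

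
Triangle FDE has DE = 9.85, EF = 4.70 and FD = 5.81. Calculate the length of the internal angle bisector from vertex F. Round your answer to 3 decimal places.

t_F ≈ 1.823

By the law of cosines, cos F = (EF² + FD² − DE²) / (2·EF·FD) ≈ -0.75395, so ∠F ≈ 138.93°.
The bisector from F has length 2·EF·FD·cos(∠F/2)/(EF+FD) ≈ 1.8226.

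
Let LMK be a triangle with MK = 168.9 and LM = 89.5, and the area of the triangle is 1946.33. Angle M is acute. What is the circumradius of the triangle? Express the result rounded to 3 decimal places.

166.169

From area = ½·LM·MK·sin M, we get sin M = 2·area/(LM·MK) ≈ 0.25751.
Taking the acute solution, ∠M ≈ 14.92°.
Law of cosines then gives KL ≈ 85.58.
Circumradius = KL/(2 sin M) ≈ 166.17.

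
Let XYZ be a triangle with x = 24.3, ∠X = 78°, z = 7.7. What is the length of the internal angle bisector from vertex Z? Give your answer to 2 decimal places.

24.20

Law of sines: sin Z = z·sin X/x ≈ 0.30995.
Since x ≥ z, only the acute value applies: ∠Z ≈ 18.06°.
Then ∠Y = 180° − ∠X − ∠Z ≈ 83.94°.
Law of sines gives y = x·sin Y/sin X ≈ 24.704.
The bisector from Z has length 2·x·y·cos(∠Z/2)/(x+y) ≈ 24.197.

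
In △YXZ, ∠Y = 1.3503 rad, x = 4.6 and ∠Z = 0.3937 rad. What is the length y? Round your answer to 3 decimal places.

The third angle is ∠X = π − ∠Z − ∠Y = 1.3976 rad.
Law of sines: y = x·sin Y/sin X ≈ 4.5568.

4.557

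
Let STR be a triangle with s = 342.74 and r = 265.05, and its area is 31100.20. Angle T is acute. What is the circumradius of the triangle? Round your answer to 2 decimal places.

From area = ½·r·s·sin T, we get sin T = 2·area/(r·s) ≈ 0.68470.
Taking the acute solution, ∠T ≈ 43.21°.
Law of cosines then gives t ≈ 235.17.
Circumradius = t/(2 sin T) ≈ 171.73.

171.73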